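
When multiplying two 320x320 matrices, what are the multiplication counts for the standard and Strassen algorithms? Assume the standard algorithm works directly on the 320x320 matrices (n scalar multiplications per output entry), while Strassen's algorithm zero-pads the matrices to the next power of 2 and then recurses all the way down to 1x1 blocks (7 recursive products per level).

Matrix multiplication for 320x320 matrices:

Strassen's algorithm requires power-of-2 dimensions. Pad 320x320 to 512x512 (next power of 2).

Standard algorithm: 320^3 = 32768000 multiplications
Strassen's algorithm: 7^(log2(512)) = 7^9 = 40353607 multiplications
Difference: 32768000 - 40353607 = -7585607 (Strassen uses MORE here due to padding overhead — for small or just-over-power-of-2 n, padding can outweigh the per-level savings)

Standard: 32768000 multiplications (320^3). Strassen: 40353607 multiplications (7^9, after padding to 512x512). Strassen reduces 8 recursive multiplications to 7 at each level.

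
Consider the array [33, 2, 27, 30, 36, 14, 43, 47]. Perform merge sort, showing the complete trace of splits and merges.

Merge sort trace:

Split: [33, 2, 27, 30, 36, 14, 43, 47] -> [33, 2, 27, 30] and [36, 14, 43, 47]
  Split: [33, 2, 27, 30] -> [33, 2] and [27, 30]
    Split: [33, 2] -> [33] and [2]
    Merge: [33] + [2] -> [2, 33]
    Split: [27, 30] -> [27] and [30]
    Merge: [27] + [30] -> [27, 30]
  Merge: [2, 33] + [27, 30] -> [2, 27, 30, 33]
  Split: [36, 14, 43, 47] -> [36, 14] and [43, 47]
    Split: [36, 14] -> [36] and [14]
    Merge: [36] + [14] -> [14, 36]
    Split: [43, 47] -> [43] and [47]
    Merge: [43] + [47] -> [43, 47]
  Merge: [14, 36] + [43, 47] -> [14, 36, 43, 47]
Merge: [2, 27, 30, 33] + [14, 36, 43, 47] -> [2, 14, 27, 30, 33, 36, 43, 47]

Final sorted array: [2, 14, 27, 30, 33, 36, 43, 47]

The merge sort proceeds by recursively splitting the array and merging sorted halves.
After all merges, the sorted array is [2, 14, 27, 30, 33, 36, 43, 47].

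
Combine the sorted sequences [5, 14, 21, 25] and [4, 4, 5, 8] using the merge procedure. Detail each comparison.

Merging process:

Compare 5 vs 4: take 4 from right. Merged: [4]
Compare 5 vs 4: take 4 from right. Merged: [4, 4]
Compare 5 vs 5: take 5 from left. Merged: [4, 4, 5]
Compare 14 vs 5: take 5 from right. Merged: [4, 4, 5, 5]
Compare 14 vs 8: take 8 from right. Merged: [4, 4, 5, 5, 8]
Append remaining from left: [14, 21, 25]. Merged: [4, 4, 5, 5, 8, 14, 21, 25]

Final merged array: [4, 4, 5, 5, 8, 14, 21, 25]
Total comparisons: 5

The merged array is [4, 4, 5, 5, 8, 14, 21, 25], requiring 5 comparisons. The merge step runs in O(n) time where n is the total number of elements.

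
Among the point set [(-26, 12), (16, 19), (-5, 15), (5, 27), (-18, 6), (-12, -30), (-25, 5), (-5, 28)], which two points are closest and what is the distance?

Computing all pairwise distances among 8 points:

d((-26, 12), (16, 19)) = 42.5793
d((-26, 12), (-5, 15)) = 21.2132
d((-26, 12), (5, 27)) = 34.4384
d((-26, 12), (-18, 6)) = 10.0
d((-26, 12), (-12, -30)) = 44.2719
d((-26, 12), (-25, 5)) = 7.0711 <-- minimum
d((-26, 12), (-5, 28)) = 26.4008
d((16, 19), (-5, 15)) = 21.3776
d((16, 19), (5, 27)) = 13.6015
d((16, 19), (-18, 6)) = 36.4005
d((16, 19), (-12, -30)) = 56.4358
d((16, 19), (-25, 5)) = 43.3244
d((16, 19), (-5, 28)) = 22.8473
d((-5, 15), (5, 27)) = 15.6205
d((-5, 15), (-18, 6)) = 15.8114
d((-5, 15), (-12, -30)) = 45.5412
d((-5, 15), (-25, 5)) = 22.3607
d((-5, 15), (-5, 28)) = 13.0
d((5, 27), (-18, 6)) = 31.1448
d((5, 27), (-12, -30)) = 59.4811
d((5, 27), (-25, 5)) = 37.2022
d((5, 27), (-5, 28)) = 10.0499
d((-18, 6), (-12, -30)) = 36.4966
d((-18, 6), (-25, 5)) = 7.0711 <-- minimum
d((-18, 6), (-5, 28)) = 25.5539
d((-12, -30), (-25, 5)) = 37.3363
d((-12, -30), (-5, 28)) = 58.4209
d((-25, 5), (-5, 28)) = 30.4795

Minimum distance: 7.0711 (tie among 2 pairs: (-26, 12) and (-25, 5); (-18, 6) and (-25, 5))

The minimum Euclidean distance is 7.0711. There is a tie: 2 pairs achieve this minimum — (-26, 12) and (-25, 5); (-18, 6) and (-25, 5). Any of these is a valid closest pair. For 8 points, brute-force pairwise comparison is shown above. For large n, the divide-and-conquer algorithm (sort by x, recurse on halves, check the dividing strip) achieves O(n log n).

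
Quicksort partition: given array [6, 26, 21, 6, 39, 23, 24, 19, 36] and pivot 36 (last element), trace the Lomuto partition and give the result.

Lomuto partition with pivot = 36:

Initial array: [6, 26, 21, 6, 39, 23, 24, 19, 36]

arr[0]=6 <= 36: swap with position 0, array becomes [6, 26, 21, 6, 39, 23, 24, 19, 36]
arr[1]=26 <= 36: swap with position 1, array becomes [6, 26, 21, 6, 39, 23, 24, 19, 36]
arr[2]=21 <= 36: swap with position 2, array becomes [6, 26, 21, 6, 39, 23, 24, 19, 36]
arr[3]=6 <= 36: swap with position 3, array becomes [6, 26, 21, 6, 39, 23, 24, 19, 36]
arr[4]=39 > 36: no swap
arr[5]=23 <= 36: swap with position 4, array becomes [6, 26, 21, 6, 23, 39, 24, 19, 36]
arr[6]=24 <= 36: swap with position 5, array becomes [6, 26, 21, 6, 23, 24, 39, 19, 36]
arr[7]=19 <= 36: swap with position 6, array becomes [6, 26, 21, 6, 23, 24, 19, 39, 36]

Place pivot at position 7: [6, 26, 21, 6, 23, 24, 19, 36, 39]
Pivot position: 7

After partitioning with pivot 36, the array becomes [6, 26, 21, 6, 23, 24, 19, 36, 39]. The pivot is placed at index 7. All elements to the left of the pivot are <= 36, and all elements to the right are > 36.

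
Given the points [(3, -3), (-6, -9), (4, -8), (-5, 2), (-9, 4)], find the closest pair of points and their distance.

Computing all pairwise distances among 5 points:

d((3, -3), (-6, -9)) = 10.8167
d((3, -3), (4, -8)) = 5.099
d((3, -3), (-5, 2)) = 9.434
d((3, -3), (-9, 4)) = 13.8924
d((-6, -9), (4, -8)) = 10.0499
d((-6, -9), (-5, 2)) = 11.0454
d((-6, -9), (-9, 4)) = 13.3417
d((4, -8), (-5, 2)) = 13.4536
d((4, -8), (-9, 4)) = 17.6918
d((-5, 2), (-9, 4)) = 4.4721 <-- minimum

Closest pair: (-5, 2) and (-9, 4) with distance 4.4721

The closest pair is (-5, 2) and (-9, 4) with Euclidean distance 4.4721. For 5 points, brute-force pairwise comparison is shown above. For large n, the divide-and-conquer algorithm (sort by x, recurse on halves, check the dividing strip) achieves O(n log n).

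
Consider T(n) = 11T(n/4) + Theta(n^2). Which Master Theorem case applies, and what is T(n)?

Master Theorem for T(n) = 11T(n/4) + O(n^2):

a = 11, b = 4, c = 2
log_b(a) = log_4(11) = 1.7297

Case 3: c = 2 > log_4(11) = 1.7297
T(n) = O(n^2) = O(n^2)

For T(n) = 11T(n/4) + O(n^2): log_4(11) = 1.7297. This is Case 3 of the Master Theorem (c > log_b(a), work dominated by root), giving O(n^2).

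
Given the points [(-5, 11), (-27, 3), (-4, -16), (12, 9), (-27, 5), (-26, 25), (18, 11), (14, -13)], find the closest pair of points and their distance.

Computing all pairwise distances among 8 points:

d((-5, 11), (-27, 3)) = 23.4094
d((-5, 11), (-4, -16)) = 27.0185
d((-5, 11), (12, 9)) = 17.1172
d((-5, 11), (-27, 5)) = 22.8035
d((-5, 11), (-26, 25)) = 25.2389
d((-5, 11), (18, 11)) = 23.0
d((-5, 11), (14, -13)) = 30.6105
d((-27, 3), (-4, -16)) = 29.8329
d((-27, 3), (12, 9)) = 39.4588
d((-27, 3), (-27, 5)) = 2.0 <-- minimum
d((-27, 3), (-26, 25)) = 22.0227
d((-27, 3), (18, 11)) = 45.7056
d((-27, 3), (14, -13)) = 44.0114
d((-4, -16), (12, 9)) = 29.6816
d((-4, -16), (-27, 5)) = 31.1448
d((-4, -16), (-26, 25)) = 46.5296
d((-4, -16), (18, 11)) = 34.8281
d((-4, -16), (14, -13)) = 18.2483
d((12, 9), (-27, 5)) = 39.2046
d((12, 9), (-26, 25)) = 41.2311
d((12, 9), (18, 11)) = 6.3246
d((12, 9), (14, -13)) = 22.0907
d((-27, 5), (-26, 25)) = 20.025
d((-27, 5), (18, 11)) = 45.3982
d((-27, 5), (14, -13)) = 44.7772
d((-26, 25), (18, 11)) = 46.1736
d((-26, 25), (14, -13)) = 55.1725
d((18, 11), (14, -13)) = 24.3311

Closest pair: (-27, 3) and (-27, 5) with distance 2.0

The closest pair is (-27, 3) and (-27, 5) with Euclidean distance 2.0. For 8 points, brute-force pairwise comparison is shown above. For large n, the divide-and-conquer algorithm (sort by x, recurse on halves, check the dividing strip) achieves O(n log n).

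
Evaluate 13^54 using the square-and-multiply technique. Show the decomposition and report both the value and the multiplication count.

Computing 13^54 by squaring (build up from 13^1; each line after the first costs one multiplication):

13^1 = 13
13^2 = (13^1)^2 = 13^2 = 169
13^3 = 13 * 13^2 = 13 * 169 = 2197
13^6 = (13^3)^2 = 2197^2 = 4826809
13^12 = (13^6)^2 = 4826809^2 = 23298085122481
13^13 = 13 * 13^12 = 13 * 23298085122481 = 302875106592253
13^26 = (13^13)^2 = 302875106592253^2 = 91733330193268616658399616009
13^27 = 13 * 13^26 = 13 * 91733330193268616658399616009 = 1192533292512492016559195008117
13^54 = (13^27)^2 = 1192533292512492016559195008117^2 = 1422135653750684847524758738836375672734734444846971695885689

Result: 1422135653750684847524758738836375672734734444846971695885689
Multiplications needed: 8 (8 lines after 13^1)

13^54 = 1422135653750684847524758738836375672734734444846971695885689. Using exponentiation by squaring, this requires 8 multiplications. The key idea: if the exponent is even, square the half-power; if odd, multiply by the base once.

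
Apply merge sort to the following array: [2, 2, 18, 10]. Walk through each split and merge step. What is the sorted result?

Merge sort trace:

Split: [2, 2, 18, 10] -> [2, 2] and [18, 10]
  Split: [2, 2] -> [2] and [2]
  Merge: [2] + [2] -> [2, 2]
  Split: [18, 10] -> [18] and [10]
  Merge: [18] + [10] -> [10, 18]
Merge: [2, 2] + [10, 18] -> [2, 2, 10, 18]

Final sorted array: [2, 2, 10, 18]

The merge sort proceeds by recursively splitting the array and merging sorted halves.
After all merges, the sorted array is [2, 2, 10, 18].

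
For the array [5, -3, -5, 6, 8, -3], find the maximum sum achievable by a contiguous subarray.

Using Kadane's algorithm on [5, -3, -5, 6, 8, -3]:

Scanning through the array:
Position 1 (value -3): max_ending_here = 2, max_so_far = 5
Position 2 (value -5): max_ending_here = -3, max_so_far = 5
Position 3 (value 6): max_ending_here = 6, max_so_far = 6
Position 4 (value 8): max_ending_here = 14, max_so_far = 14
Position 5 (value -3): max_ending_here = 11, max_so_far = 14

Maximum subarray: [6, 8]
Maximum sum: 14

The maximum subarray is [6, 8] with sum 14. This subarray runs from index 3 to index 4.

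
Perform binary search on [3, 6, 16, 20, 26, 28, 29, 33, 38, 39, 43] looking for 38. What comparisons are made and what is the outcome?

Binary search for 38 in [3, 6, 16, 20, 26, 28, 29, 33, 38, 39, 43]:

lo=0, hi=10, mid=5, arr[mid]=28 -> 28 < 38, search right half
lo=6, hi=10, mid=8, arr[mid]=38 -> Found target at index 8!

Binary search finds 38 at index 8 after 2 comparisons. The search repeatedly halves the search space by comparing with the middle element.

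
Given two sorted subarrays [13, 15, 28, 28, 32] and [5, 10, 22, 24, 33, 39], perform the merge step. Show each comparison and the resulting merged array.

Merging process:

Compare 13 vs 5: take 5 from right. Merged: [5]
Compare 13 vs 10: take 10 from right. Merged: [5, 10]
Compare 13 vs 22: take 13 from left. Merged: [5, 10, 13]
Compare 15 vs 22: take 15 from left. Merged: [5, 10, 13, 15]
Compare 28 vs 22: take 22 from right. Merged: [5, 10, 13, 15, 22]
Compare 28 vs 24: take 24 from right. Merged: [5, 10, 13, 15, 22, 24]
Compare 28 vs 33: take 28 from left. Merged: [5, 10, 13, 15, 22, 24, 28]
Compare 28 vs 33: take 28 from left. Merged: [5, 10, 13, 15, 22, 24, 28, 28]
Compare 32 vs 33: take 32 from left. Merged: [5, 10, 13, 15, 22, 24, 28, 28, 32]
Append remaining from right: [33, 39]. Merged: [5, 10, 13, 15, 22, 24, 28, 28, 32, 33, 39]

Final merged array: [5, 10, 13, 15, 22, 24, 28, 28, 32, 33, 39]
Total comparisons: 9

The merged array is [5, 10, 13, 15, 22, 24, 28, 28, 32, 33, 39], requiring 9 comparisons. The merge step runs in O(n) time where n is the total number of elements.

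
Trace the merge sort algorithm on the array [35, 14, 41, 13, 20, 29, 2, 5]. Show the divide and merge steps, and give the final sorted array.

Merge sort trace:

Split: [35, 14, 41, 13, 20, 29, 2, 5] -> [35, 14, 41, 13] and [20, 29, 2, 5]
  Split: [35, 14, 41, 13] -> [35, 14] and [41, 13]
    Split: [35, 14] -> [35] and [14]
    Merge: [35] + [14] -> [14, 35]
    Split: [41, 13] -> [41] and [13]
    Merge: [41] + [13] -> [13, 41]
  Merge: [14, 35] + [13, 41] -> [13, 14, 35, 41]
  Split: [20, 29, 2, 5] -> [20, 29] and [2, 5]
    Split: [20, 29] -> [20] and [29]
    Merge: [20] + [29] -> [20, 29]
    Split: [2, 5] -> [2] and [5]
    Merge: [2] + [5] -> [2, 5]
  Merge: [20, 29] + [2, 5] -> [2, 5, 20, 29]
Merge: [13, 14, 35, 41] + [2, 5, 20, 29] -> [2, 5, 13, 14, 20, 29, 35, 41]

Final sorted array: [2, 5, 13, 14, 20, 29, 35, 41]

The merge sort proceeds by recursively splitting the array and merging sorted halves.
After all merges, the sorted array is [2, 5, 13, 14, 20, 29, 35, 41].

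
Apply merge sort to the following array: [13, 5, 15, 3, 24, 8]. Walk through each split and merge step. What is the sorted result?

Merge sort trace:

Split: [13, 5, 15, 3, 24, 8] -> [13, 5, 15] and [3, 24, 8]
  Split: [13, 5, 15] -> [13] and [5, 15]
    Split: [5, 15] -> [5] and [15]
    Merge: [5] + [15] -> [5, 15]
  Merge: [13] + [5, 15] -> [5, 13, 15]
  Split: [3, 24, 8] -> [3] and [24, 8]
    Split: [24, 8] -> [24] and [8]
    Merge: [24] + [8] -> [8, 24]
  Merge: [3] + [8, 24] -> [3, 8, 24]
Merge: [5, 13, 15] + [3, 8, 24] -> [3, 5, 8, 13, 15, 24]

Final sorted array: [3, 5, 8, 13, 15, 24]

The merge sort proceeds by recursively splitting the array and merging sorted halves.
After all merges, the sorted array is [3, 5, 8, 13, 15, 24].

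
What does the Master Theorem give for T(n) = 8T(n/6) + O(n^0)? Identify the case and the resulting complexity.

Master Theorem for T(n) = 8T(n/6) + O(n^0):

a = 8, b = 6, c = 0
log_b(a) = log_6(8) = 1.1606

Case 1: c = 0 < log_6(8) = 1.1606
T(n) = O(n^(log_6 8))

For T(n) = 8T(n/6) + O(n^0): log_6(8) = 1.1606. This is Case 1 of the Master Theorem (c < log_b(a), work dominated by leaves), giving O(n^(log_6 8)).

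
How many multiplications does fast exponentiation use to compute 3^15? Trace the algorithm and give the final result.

Computing 3^15 by squaring (build up from 3^1; each line after the first costs one multiplication):

3^1 = 3
3^2 = (3^1)^2 = 3^2 = 9
3^3 = 3 * 3^2 = 3 * 9 = 27
3^6 = (3^3)^2 = 27^2 = 729
3^7 = 3 * 3^6 = 3 * 729 = 2187
3^14 = (3^7)^2 = 2187^2 = 4782969
3^15 = 3 * 3^14 = 3 * 4782969 = 14348907

Result: 14348907
Multiplications needed: 6 (6 lines after 3^1)

3^15 = 14348907. Using exponentiation by squaring, this requires 6 multiplications. The key idea: if the exponent is even, square the half-power; if odd, multiply by the base once.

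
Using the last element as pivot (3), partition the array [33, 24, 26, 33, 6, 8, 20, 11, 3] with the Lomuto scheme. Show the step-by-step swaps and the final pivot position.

Lomuto partition with pivot = 3:

Initial array: [33, 24, 26, 33, 6, 8, 20, 11, 3]

arr[0]=33 > 3: no swap
arr[1]=24 > 3: no swap
arr[2]=26 > 3: no swap
arr[3]=33 > 3: no swap
arr[4]=6 > 3: no swap
arr[5]=8 > 3: no swap
arr[6]=20 > 3: no swap
arr[7]=11 > 3: no swap

Place pivot at position 0: [3, 24, 26, 33, 6, 8, 20, 11, 33]
Pivot position: 0

After partitioning with pivot 3, the array becomes [3, 24, 26, 33, 6, 8, 20, 11, 33]. The pivot is placed at index 0. All elements to the left of the pivot are <= 3, and all elements to the right are > 3.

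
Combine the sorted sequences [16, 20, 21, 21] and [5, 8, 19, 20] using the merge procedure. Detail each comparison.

Merging process:

Compare 16 vs 5: take 5 from right. Merged: [5]
Compare 16 vs 8: take 8 from right. Merged: [5, 8]
Compare 16 vs 19: take 16 from left. Merged: [5, 8, 16]
Compare 20 vs 19: take 19 from right. Merged: [5, 8, 16, 19]
Compare 20 vs 20: take 20 from left. Merged: [5, 8, 16, 19, 20]
Compare 21 vs 20: take 20 from right. Merged: [5, 8, 16, 19, 20, 20]
Append remaining from left: [21, 21]. Merged: [5, 8, 16, 19, 20, 20, 21, 21]

Final merged array: [5, 8, 16, 19, 20, 20, 21, 21]
Total comparisons: 6

The merged array is [5, 8, 16, 19, 20, 20, 21, 21], requiring 6 comparisons. The merge step runs in O(n) time where n is the total number of elements.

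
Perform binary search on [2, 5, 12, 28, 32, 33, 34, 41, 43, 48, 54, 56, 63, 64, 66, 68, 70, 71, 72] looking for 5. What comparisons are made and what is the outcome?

Binary search for 5 in [2, 5, 12, 28, 32, 33, 34, 41, 43, 48, 54, 56, 63, 64, 66, 68, 70, 71, 72]:

lo=0, hi=18, mid=9, arr[mid]=48 -> 48 > 5, search left half
lo=0, hi=8, mid=4, arr[mid]=32 -> 32 > 5, search left half
lo=0, hi=3, mid=1, arr[mid]=5 -> Found target at index 1!

Binary search finds 5 at index 1 after 3 comparisons. The search repeatedly halves the search space by comparing with the middle element.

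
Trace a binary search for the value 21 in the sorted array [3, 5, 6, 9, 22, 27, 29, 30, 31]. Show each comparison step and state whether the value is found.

Binary search for 21 in [3, 5, 6, 9, 22, 27, 29, 30, 31]:

lo=0, hi=8, mid=4, arr[mid]=22 -> 22 > 21, search left half
lo=0, hi=3, mid=1, arr[mid]=5 -> 5 < 21, search right half
lo=2, hi=3, mid=2, arr[mid]=6 -> 6 < 21, search right half
lo=3, hi=3, mid=3, arr[mid]=9 -> 9 < 21, search right half
lo=4 > hi=3, target 21 not found

Binary search determines that 21 is not in the array after 4 comparisons. The search space was exhausted without finding the target.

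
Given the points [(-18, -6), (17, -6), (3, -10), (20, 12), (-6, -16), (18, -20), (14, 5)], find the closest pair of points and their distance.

Computing all pairwise distances among 7 points:

d((-18, -6), (17, -6)) = 35.0
d((-18, -6), (3, -10)) = 21.3776
d((-18, -6), (20, 12)) = 42.0476
d((-18, -6), (-6, -16)) = 15.6205
d((-18, -6), (18, -20)) = 38.6264
d((-18, -6), (14, 5)) = 33.8378
d((17, -6), (3, -10)) = 14.5602
d((17, -6), (20, 12)) = 18.2483
d((17, -6), (-6, -16)) = 25.0799
d((17, -6), (18, -20)) = 14.0357
d((17, -6), (14, 5)) = 11.4018
d((3, -10), (20, 12)) = 27.8029
d((3, -10), (-6, -16)) = 10.8167
d((3, -10), (18, -20)) = 18.0278
d((3, -10), (14, 5)) = 18.6011
d((20, 12), (-6, -16)) = 38.2099
d((20, 12), (18, -20)) = 32.0624
d((20, 12), (14, 5)) = 9.2195 <-- minimum
d((-6, -16), (18, -20)) = 24.3311
d((-6, -16), (14, 5)) = 29.0
d((18, -20), (14, 5)) = 25.318

Closest pair: (20, 12) and (14, 5) with distance 9.2195

The closest pair is (20, 12) and (14, 5) with Euclidean distance 9.2195. For 7 points, brute-force pairwise comparison is shown above. For large n, the divide-and-conquer algorithm (sort by x, recurse on halves, check the dividing strip) achieves O(n log n).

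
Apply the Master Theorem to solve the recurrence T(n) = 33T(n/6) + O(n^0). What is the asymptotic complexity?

Master Theorem for T(n) = 33T(n/6) + O(n^0):

a = 33, b = 6, c = 0
log_b(a) = log_6(33) = 1.9514

Case 1: c = 0 < log_6(33) = 1.9514
T(n) = O(n^(log_6 33))

For T(n) = 33T(n/6) + O(n^0): log_6(33) = 1.9514. This is Case 1 of the Master Theorem (c < log_b(a), work dominated by leaves), giving O(n^(log_6 33)).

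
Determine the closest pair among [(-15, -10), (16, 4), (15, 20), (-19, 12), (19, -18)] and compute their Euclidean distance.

Computing all pairwise distances among 5 points:

d((-15, -10), (16, 4)) = 34.0147
d((-15, -10), (15, 20)) = 42.4264
d((-15, -10), (-19, 12)) = 22.3607
d((-15, -10), (19, -18)) = 34.9285
d((16, 4), (15, 20)) = 16.0312 <-- minimum
d((16, 4), (-19, 12)) = 35.9026
d((16, 4), (19, -18)) = 22.2036
d((15, 20), (-19, 12)) = 34.9285
d((15, 20), (19, -18)) = 38.2099
d((-19, 12), (19, -18)) = 48.4149

Closest pair: (16, 4) and (15, 20) with distance 16.0312

The closest pair is (16, 4) and (15, 20) with Euclidean distance 16.0312. For 5 points, brute-force pairwise comparison is shown above. For large n, the divide-and-conquer algorithm (sort by x, recurse on halves, check the dividing strip) achieves O(n log n).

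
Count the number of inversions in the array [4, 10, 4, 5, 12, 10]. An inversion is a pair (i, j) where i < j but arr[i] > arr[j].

Finding inversions in [4, 10, 4, 5, 12, 10]:

(1, 2): arr[1]=10 > arr[2]=4
(1, 3): arr[1]=10 > arr[3]=5
(4, 5): arr[4]=12 > arr[5]=10

Total inversions: 3

The array has 3 inversion(s): (1,2), (1,3), (4,5). Each pair (i,j) satisfies i < j and arr[i] > arr[j].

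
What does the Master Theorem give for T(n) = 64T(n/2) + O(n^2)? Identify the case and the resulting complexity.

Master Theorem for T(n) = 64T(n/2) + O(n^2):

a = 64, b = 2, c = 2
log_b(a) = log_2(64) = 6.0000

Case 1: c = 2 < log_2(64) = 6.0000
T(n) = O(n^(log_2 64)) = O(n^6)

For T(n) = 64T(n/2) + O(n^2): log_2(64) = 6.0000. This is Case 1 of the Master Theorem (c < log_b(a), work dominated by leaves), giving O(n^6).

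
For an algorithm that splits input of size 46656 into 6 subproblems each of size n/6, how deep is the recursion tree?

For divide and conquer with division factor 6:

Problem sizes at each level:
Level 0: 46656
Level 1: 7776
Level 2: 1296
Level 3: 216
Level 4: 36
Level 5: 6
Level 6: 1

The root is level 0 and the size-1 base case is level 6 (the tree spans levels 0 through 6, i.e. 7 levels counting the root), so the depth is the number of divisions: log_6(46656) = 6

The recursion tree depth is log_6(46656) = 6. At each level, the problem size is divided by 6, so it takes 6 divisions to reduce to a base case of size 1. The algorithm makes 6 recursive calls at each level.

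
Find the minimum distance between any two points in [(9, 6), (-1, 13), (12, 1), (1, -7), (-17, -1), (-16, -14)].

Computing all pairwise distances among 6 points:

d((9, 6), (-1, 13)) = 12.2066
d((9, 6), (12, 1)) = 5.831 <-- minimum
d((9, 6), (1, -7)) = 15.2643
d((9, 6), (-17, -1)) = 26.9258
d((9, 6), (-16, -14)) = 32.0156
d((-1, 13), (12, 1)) = 17.6918
d((-1, 13), (1, -7)) = 20.0998
d((-1, 13), (-17, -1)) = 21.2603
d((-1, 13), (-16, -14)) = 30.8869
d((12, 1), (1, -7)) = 13.6015
d((12, 1), (-17, -1)) = 29.0689
d((12, 1), (-16, -14)) = 31.7648
d((1, -7), (-17, -1)) = 18.9737
d((1, -7), (-16, -14)) = 18.3848
d((-17, -1), (-16, -14)) = 13.0384

Closest pair: (9, 6) and (12, 1) with distance 5.831

The closest pair is (9, 6) and (12, 1) with Euclidean distance 5.831. For 6 points, brute-force pairwise comparison is shown above. For large n, the divide-and-conquer algorithm (sort by x, recurse on halves, check the dividing strip) achieves O(n log n).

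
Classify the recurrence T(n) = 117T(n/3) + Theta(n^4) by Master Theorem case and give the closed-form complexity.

Master Theorem for T(n) = 117T(n/3) + O(n^4):

a = 117, b = 3, c = 4
log_b(a) = log_3(117) = 4.3347

Case 1: c = 4 < log_3(117) = 4.3347
T(n) = O(n^(log_3 117))

For T(n) = 117T(n/3) + O(n^4): log_3(117) = 4.3347. This is Case 1 of the Master Theorem (c < log_b(a), work dominated by leaves), giving O(n^(log_3 117)).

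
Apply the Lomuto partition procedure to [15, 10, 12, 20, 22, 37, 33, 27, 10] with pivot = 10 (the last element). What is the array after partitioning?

Lomuto partition with pivot = 10:

Initial array: [15, 10, 12, 20, 22, 37, 33, 27, 10]

arr[0]=15 > 10: no swap
arr[1]=10 <= 10: swap with position 0, array becomes [10, 15, 12, 20, 22, 37, 33, 27, 10]
arr[2]=12 > 10: no swap
arr[3]=20 > 10: no swap
arr[4]=22 > 10: no swap
arr[5]=37 > 10: no swap
arr[6]=33 > 10: no swap
arr[7]=27 > 10: no swap

Place pivot at position 1: [10, 10, 12, 20, 22, 37, 33, 27, 15]
Pivot position: 1

After partitioning with pivot 10, the array becomes [10, 10, 12, 20, 22, 37, 33, 27, 15]. The pivot is placed at index 1. All elements to the left of the pivot are <= 10, and all elements to the right are > 10.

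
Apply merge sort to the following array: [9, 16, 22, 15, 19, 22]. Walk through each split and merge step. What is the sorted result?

Merge sort trace:

Split: [9, 16, 22, 15, 19, 22] -> [9, 16, 22] and [15, 19, 22]
  Split: [9, 16, 22] -> [9] and [16, 22]
    Split: [16, 22] -> [16] and [22]
    Merge: [16] + [22] -> [16, 22]
  Merge: [9] + [16, 22] -> [9, 16, 22]
  Split: [15, 19, 22] -> [15] and [19, 22]
    Split: [19, 22] -> [19] and [22]
    Merge: [19] + [22] -> [19, 22]
  Merge: [15] + [19, 22] -> [15, 19, 22]
Merge: [9, 16, 22] + [15, 19, 22] -> [9, 15, 16, 19, 22, 22]

Final sorted array: [9, 15, 16, 19, 22, 22]

The merge sort proceeds by recursively splitting the array and merging sorted halves.
After all merges, the sorted array is [9, 15, 16, 19, 22, 22].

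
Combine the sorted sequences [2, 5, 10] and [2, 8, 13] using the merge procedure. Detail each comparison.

Merging process:

Compare 2 vs 2: take 2 from left. Merged: [2]
Compare 5 vs 2: take 2 from right. Merged: [2, 2]
Compare 5 vs 8: take 5 from left. Merged: [2, 2, 5]
Compare 10 vs 8: take 8 from right. Merged: [2, 2, 5, 8]
Compare 10 vs 13: take 10 from left. Merged: [2, 2, 5, 8, 10]
Append remaining from right: [13]. Merged: [2, 2, 5, 8, 10, 13]

Final merged array: [2, 2, 5, 8, 10, 13]
Total comparisons: 5

The merged array is [2, 2, 5, 8, 10, 13], requiring 5 comparisons. The merge step runs in O(n) time where n is the total number of elements.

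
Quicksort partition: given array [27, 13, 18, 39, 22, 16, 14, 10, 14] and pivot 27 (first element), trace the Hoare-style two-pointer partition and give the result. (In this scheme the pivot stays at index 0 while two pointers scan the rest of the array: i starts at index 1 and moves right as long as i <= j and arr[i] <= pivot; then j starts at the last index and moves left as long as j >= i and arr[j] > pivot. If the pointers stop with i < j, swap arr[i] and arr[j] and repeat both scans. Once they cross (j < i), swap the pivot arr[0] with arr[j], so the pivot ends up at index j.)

Hoare-style two-pointer partition with pivot = 27:

Initial array: [27, 13, 18, 39, 22, 16, 14, 10, 14]

Pointers start at i = 1, j = 8.
i stops at index 3 (arr[3]=39 > 27), j stops at index 8 (arr[8]=14 <= 27): swap arr[3] and arr[8], array becomes [27, 13, 18, 14, 22, 16, 14, 10, 39]
i ends at 8, j ends at 7: the pointers have crossed (j < i), so scanning stops.

Swap pivot arr[0] with arr[7] to place pivot at position 7: [10, 13, 18, 14, 22, 16, 14, 27, 39]
Pivot position: 7

After partitioning with pivot 27, the array becomes [10, 13, 18, 14, 22, 16, 14, 27, 39]. The pivot is placed at index 7. All elements to the left of the pivot are <= 27, and all elements to the right are > 27.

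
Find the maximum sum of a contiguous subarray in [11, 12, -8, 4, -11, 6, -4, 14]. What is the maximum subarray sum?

Using Kadane's algorithm on [11, 12, -8, 4, -11, 6, -4, 14]:

Scanning through the array:
Position 1 (value 12): max_ending_here = 23, max_so_far = 23
Position 2 (value -8): max_ending_here = 15, max_so_far = 23
Position 3 (value 4): max_ending_here = 19, max_so_far = 23
Position 4 (value -11): max_ending_here = 8, max_so_far = 23
Position 5 (value 6): max_ending_here = 14, max_so_far = 23
Position 6 (value -4): max_ending_here = 10, max_so_far = 23
Position 7 (value 14): max_ending_here = 24, max_so_far = 24

Maximum subarray: [11, 12, -8, 4, -11, 6, -4, 14]
Maximum sum: 24

The maximum subarray is [11, 12, -8, 4, -11, 6, -4, 14] with sum 24. This subarray runs from index 0 to index 7.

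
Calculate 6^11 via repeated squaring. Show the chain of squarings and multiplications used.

Computing 6^11 by squaring (build up from 6^1; each line after the first costs one multiplication):

6^1 = 6
6^2 = (6^1)^2 = 6^2 = 36
6^4 = (6^2)^2 = 36^2 = 1296
6^5 = 6 * 6^4 = 6 * 1296 = 7776
6^10 = (6^5)^2 = 7776^2 = 60466176
6^11 = 6 * 6^10 = 6 * 60466176 = 362797056

Result: 362797056
Multiplications needed: 5 (5 lines after 6^1)

6^11 = 362797056. Using exponentiation by squaring, this requires 5 multiplications. The key idea: if the exponent is even, square the half-power; if odd, multiply by the base once.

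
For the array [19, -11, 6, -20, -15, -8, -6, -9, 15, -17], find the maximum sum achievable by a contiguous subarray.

Using Kadane's algorithm on [19, -11, 6, -20, -15, -8, -6, -9, 15, -17]:

Scanning through the array:
Position 1 (value -11): max_ending_here = 8, max_so_far = 19
Position 2 (value 6): max_ending_here = 14, max_so_far = 19
Position 3 (value -20): max_ending_here = -6, max_so_far = 19
Position 4 (value -15): max_ending_here = -15, max_so_far = 19
Position 5 (value -8): max_ending_here = -8, max_so_far = 19
Position 6 (value -6): max_ending_here = -6, max_so_far = 19
Position 7 (value -9): max_ending_here = -9, max_so_far = 19
Position 8 (value 15): max_ending_here = 15, max_so_far = 19
Position 9 (value -17): max_ending_here = -2, max_so_far = 19

Maximum subarray: [19]
Maximum sum: 19

The maximum subarray is [19] with sum 19. This subarray runs from index 0 to index 0.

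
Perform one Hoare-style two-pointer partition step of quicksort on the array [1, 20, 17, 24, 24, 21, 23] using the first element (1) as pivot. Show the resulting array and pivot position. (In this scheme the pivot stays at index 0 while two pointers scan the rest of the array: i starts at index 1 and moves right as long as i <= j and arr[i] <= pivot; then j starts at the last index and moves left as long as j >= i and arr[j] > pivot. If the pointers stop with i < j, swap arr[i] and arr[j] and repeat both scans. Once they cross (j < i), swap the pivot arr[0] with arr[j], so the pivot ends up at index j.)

Hoare-style two-pointer partition with pivot = 1:

Initial array: [1, 20, 17, 24, 24, 21, 23]

Pointers start at i = 1, j = 6.
i ends at 1, j ends at 0: the pointers have crossed (j < i), so scanning stops.

j = 0, so swapping arr[0] with arr[j] leaves the pivot at position 0: [1, 20, 17, 24, 24, 21, 23]
Pivot position: 0

After partitioning with pivot 1, the array becomes [1, 20, 17, 24, 24, 21, 23]. The pivot is placed at index 0. All elements to the left of the pivot are <= 1, and all elements to the right are > 1.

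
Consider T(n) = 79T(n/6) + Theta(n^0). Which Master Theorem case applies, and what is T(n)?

Master Theorem for T(n) = 79T(n/6) + O(n^0):

a = 79, b = 6, c = 0
log_b(a) = log_6(79) = 2.4386

Case 1: c = 0 < log_6(79) = 2.4386
T(n) = O(n^(log_6 79))

For T(n) = 79T(n/6) + O(n^0): log_6(79) = 2.4386. This is Case 1 of the Master Theorem (c < log_b(a), work dominated by leaves), giving O(n^(log_6 79)).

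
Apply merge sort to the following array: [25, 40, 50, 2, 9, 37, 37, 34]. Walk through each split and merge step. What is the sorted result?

Merge sort trace:

Split: [25, 40, 50, 2, 9, 37, 37, 34] -> [25, 40, 50, 2] and [9, 37, 37, 34]
  Split: [25, 40, 50, 2] -> [25, 40] and [50, 2]
    Split: [25, 40] -> [25] and [40]
    Merge: [25] + [40] -> [25, 40]
    Split: [50, 2] -> [50] and [2]
    Merge: [50] + [2] -> [2, 50]
  Merge: [25, 40] + [2, 50] -> [2, 25, 40, 50]
  Split: [9, 37, 37, 34] -> [9, 37] and [37, 34]
    Split: [9, 37] -> [9] and [37]
    Merge: [9] + [37] -> [9, 37]
    Split: [37, 34] -> [37] and [34]
    Merge: [37] + [34] -> [34, 37]
  Merge: [9, 37] + [34, 37] -> [9, 34, 37, 37]
Merge: [2, 25, 40, 50] + [9, 34, 37, 37] -> [2, 9, 25, 34, 37, 37, 40, 50]

Final sorted array: [2, 9, 25, 34, 37, 37, 40, 50]

The merge sort proceeds by recursively splitting the array and merging sorted halves.
After all merges, the sorted array is [2, 9, 25, 34, 37, 37, 40, 50].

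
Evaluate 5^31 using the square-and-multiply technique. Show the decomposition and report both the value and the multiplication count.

Computing 5^31 by squaring (build up from 5^1; each line after the first costs one multiplication):

5^1 = 5
5^2 = (5^1)^2 = 5^2 = 25
5^3 = 5 * 5^2 = 5 * 25 = 125
5^6 = (5^3)^2 = 125^2 = 15625
5^7 = 5 * 5^6 = 5 * 15625 = 78125
5^14 = (5^7)^2 = 78125^2 = 6103515625
5^15 = 5 * 5^14 = 5 * 6103515625 = 30517578125
5^30 = (5^15)^2 = 30517578125^2 = 931322574615478515625
5^31 = 5 * 5^30 = 5 * 931322574615478515625 = 4656612873077392578125

Result: 4656612873077392578125
Multiplications needed: 8 (8 lines after 5^1)

5^31 = 4656612873077392578125. Using exponentiation by squaring, this requires 8 multiplications. The key idea: if the exponent is even, square the half-power; if odd, multiply by the base once.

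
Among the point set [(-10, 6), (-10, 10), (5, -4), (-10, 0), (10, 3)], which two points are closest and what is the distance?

Computing all pairwise distances among 5 points:

d((-10, 6), (-10, 10)) = 4.0 <-- minimum
d((-10, 6), (5, -4)) = 18.0278
d((-10, 6), (-10, 0)) = 6.0
d((-10, 6), (10, 3)) = 20.2237
d((-10, 10), (5, -4)) = 20.5183
d((-10, 10), (-10, 0)) = 10.0
d((-10, 10), (10, 3)) = 21.1896
d((5, -4), (-10, 0)) = 15.5242
d((5, -4), (10, 3)) = 8.6023
d((-10, 0), (10, 3)) = 20.2237

Closest pair: (-10, 6) and (-10, 10) with distance 4.0

The closest pair is (-10, 6) and (-10, 10) with Euclidean distance 4.0. For 5 points, brute-force pairwise comparison is shown above. For large n, the divide-and-conquer algorithm (sort by x, recurse on halves, check the dividing strip) achieves O(n log n).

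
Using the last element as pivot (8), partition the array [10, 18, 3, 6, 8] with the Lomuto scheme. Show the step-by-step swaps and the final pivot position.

Lomuto partition with pivot = 8:

Initial array: [10, 18, 3, 6, 8]

arr[0]=10 > 8: no swap
arr[1]=18 > 8: no swap
arr[2]=3 <= 8: swap with position 0, array becomes [3, 18, 10, 6, 8]
arr[3]=6 <= 8: swap with position 1, array becomes [3, 6, 10, 18, 8]

Place pivot at position 2: [3, 6, 8, 18, 10]
Pivot position: 2

After partitioning with pivot 8, the array becomes [3, 6, 8, 18, 10]. The pivot is placed at index 2. All elements to the left of the pivot are <= 8, and all elements to the right are > 8.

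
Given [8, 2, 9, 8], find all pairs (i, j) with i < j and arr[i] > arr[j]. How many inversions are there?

Finding inversions in [8, 2, 9, 8]:

(0, 1): arr[0]=8 > arr[1]=2
(2, 3): arr[2]=9 > arr[3]=8

Total inversions: 2

The array has 2 inversion(s): (0,1), (2,3). Each pair (i,j) satisfies i < j and arr[i] > arr[j].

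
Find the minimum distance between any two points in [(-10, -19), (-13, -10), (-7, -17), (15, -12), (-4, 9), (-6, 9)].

Computing all pairwise distances among 6 points:

d((-10, -19), (-13, -10)) = 9.4868
d((-10, -19), (-7, -17)) = 3.6056
d((-10, -19), (15, -12)) = 25.9615
d((-10, -19), (-4, 9)) = 28.6356
d((-10, -19), (-6, 9)) = 28.2843
d((-13, -10), (-7, -17)) = 9.2195
d((-13, -10), (15, -12)) = 28.0713
d((-13, -10), (-4, 9)) = 21.0238
d((-13, -10), (-6, 9)) = 20.2485
d((-7, -17), (15, -12)) = 22.561
d((-7, -17), (-4, 9)) = 26.1725
d((-7, -17), (-6, 9)) = 26.0192
d((15, -12), (-4, 9)) = 28.3196
d((15, -12), (-6, 9)) = 29.6985
d((-4, 9), (-6, 9)) = 2.0 <-- minimum

Closest pair: (-4, 9) and (-6, 9) with distance 2.0

The closest pair is (-4, 9) and (-6, 9) with Euclidean distance 2.0. For 6 points, brute-force pairwise comparison is shown above. For large n, the divide-and-conquer algorithm (sort by x, recurse on halves, check the dividing strip) achieves O(n log n).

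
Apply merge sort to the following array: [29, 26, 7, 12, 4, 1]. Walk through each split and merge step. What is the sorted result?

Merge sort trace:

Split: [29, 26, 7, 12, 4, 1] -> [29, 26, 7] and [12, 4, 1]
  Split: [29, 26, 7] -> [29] and [26, 7]
    Split: [26, 7] -> [26] and [7]
    Merge: [26] + [7] -> [7, 26]
  Merge: [29] + [7, 26] -> [7, 26, 29]
  Split: [12, 4, 1] -> [12] and [4, 1]
    Split: [4, 1] -> [4] and [1]
    Merge: [4] + [1] -> [1, 4]
  Merge: [12] + [1, 4] -> [1, 4, 12]
Merge: [7, 26, 29] + [1, 4, 12] -> [1, 4, 7, 12, 26, 29]

Final sorted array: [1, 4, 7, 12, 26, 29]

The merge sort proceeds by recursively splitting the array and merging sorted halves.
After all merges, the sorted array is [1, 4, 7, 12, 26, 29].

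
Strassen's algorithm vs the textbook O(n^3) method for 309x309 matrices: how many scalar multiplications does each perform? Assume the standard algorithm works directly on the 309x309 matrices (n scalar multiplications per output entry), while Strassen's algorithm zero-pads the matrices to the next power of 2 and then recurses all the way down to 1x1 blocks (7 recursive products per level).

Matrix multiplication for 309x309 matrices:

Strassen's algorithm requires power-of-2 dimensions. Pad 309x309 to 512x512 (next power of 2).

Standard algorithm: 309^3 = 29503629 multiplications
Strassen's algorithm: 7^(log2(512)) = 7^9 = 40353607 multiplications
Difference: 29503629 - 40353607 = -10849978 (Strassen uses MORE here due to padding overhead — for small or just-over-power-of-2 n, padding can outweigh the per-level savings)

Standard: 29503629 multiplications (309^3). Strassen: 40353607 multiplications (7^9, after padding to 512x512). Strassen reduces 8 recursive multiplications to 7 at each level.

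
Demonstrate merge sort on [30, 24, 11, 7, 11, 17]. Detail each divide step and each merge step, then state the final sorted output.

Merge sort trace:

Split: [30, 24, 11, 7, 11, 17] -> [30, 24, 11] and [7, 11, 17]
  Split: [30, 24, 11] -> [30] and [24, 11]
    Split: [24, 11] -> [24] and [11]
    Merge: [24] + [11] -> [11, 24]
  Merge: [30] + [11, 24] -> [11, 24, 30]
  Split: [7, 11, 17] -> [7] and [11, 17]
    Split: [11, 17] -> [11] and [17]
    Merge: [11] + [17] -> [11, 17]
  Merge: [7] + [11, 17] -> [7, 11, 17]
Merge: [11, 24, 30] + [7, 11, 17] -> [7, 11, 11, 17, 24, 30]

Final sorted array: [7, 11, 11, 17, 24, 30]

The merge sort proceeds by recursively splitting the array and merging sorted halves.
After all merges, the sorted array is [7, 11, 11, 17, 24, 30].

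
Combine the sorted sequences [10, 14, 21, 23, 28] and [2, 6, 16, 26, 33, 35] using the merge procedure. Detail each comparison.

Merging process:

Compare 10 vs 2: take 2 from right. Merged: [2]
Compare 10 vs 6: take 6 from right. Merged: [2, 6]
Compare 10 vs 16: take 10 from left. Merged: [2, 6, 10]
Compare 14 vs 16: take 14 from left. Merged: [2, 6, 10, 14]
Compare 21 vs 16: take 16 from right. Merged: [2, 6, 10, 14, 16]
Compare 21 vs 26: take 21 from left. Merged: [2, 6, 10, 14, 16, 21]
Compare 23 vs 26: take 23 from left. Merged: [2, 6, 10, 14, 16, 21, 23]
Compare 28 vs 26: take 26 from right. Merged: [2, 6, 10, 14, 16, 21, 23, 26]
Compare 28 vs 33: take 28 from left. Merged: [2, 6, 10, 14, 16, 21, 23, 26, 28]
Append remaining from right: [33, 35]. Merged: [2, 6, 10, 14, 16, 21, 23, 26, 28, 33, 35]

Final merged array: [2, 6, 10, 14, 16, 21, 23, 26, 28, 33, 35]
Total comparisons: 9

The merged array is [2, 6, 10, 14, 16, 21, 23, 26, 28, 33, 35], requiring 9 comparisons. The merge step runs in O(n) time where n is the total number of elements.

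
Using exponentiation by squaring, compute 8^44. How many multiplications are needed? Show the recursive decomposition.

Computing 8^44 by squaring (build up from 8^1; each line after the first costs one multiplication):

8^1 = 8
8^2 = (8^1)^2 = 8^2 = 64
8^4 = (8^2)^2 = 64^2 = 4096
8^5 = 8 * 8^4 = 8 * 4096 = 32768
8^10 = (8^5)^2 = 32768^2 = 1073741824
8^11 = 8 * 8^10 = 8 * 1073741824 = 8589934592
8^22 = (8^11)^2 = 8589934592^2 = 73786976294838206464
8^44 = (8^22)^2 = 73786976294838206464^2 = 5444517870735015415413993718908291383296

Result: 5444517870735015415413993718908291383296
Multiplications needed: 7 (7 lines after 8^1)

8^44 = 5444517870735015415413993718908291383296. Using exponentiation by squaring, this requires 7 multiplications. The key idea: if the exponent is even, square the half-power; if odd, multiply by the base once.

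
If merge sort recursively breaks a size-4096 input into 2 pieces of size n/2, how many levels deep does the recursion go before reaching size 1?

For divide and conquer with division factor 2:

Problem sizes at each level:
Level 0: 4096
Level 1: 2048
Level 2: 1024
Level 3: 512
Level 4: 256
Level 5: 128
Level 6: 64
Level 7: 32
Level 8: 16
Level 9: 8
Level 10: 4
Level 11: 2
Level 12: 1

The root is level 0 and the size-1 base case is level 12 (the tree spans levels 0 through 12, i.e. 13 levels counting the root), so the depth is the number of divisions: log_2(4096) = 12

The recursion tree depth is log_2(4096) = 12. At each level, the problem size is divided by 2, so it takes 12 divisions to reduce to a base case of size 1. The algorithm makes 2 recursive calls at each level.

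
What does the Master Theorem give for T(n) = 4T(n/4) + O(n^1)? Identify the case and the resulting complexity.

Master Theorem for T(n) = 4T(n/4) + O(n^1):

a = 4, b = 4, c = 1
log_b(a) = log_4(4) = 1.0000

Case 2: c = 1 = log_4(4) = 1.0000
T(n) = O(n^1 log n) = O(n log n)

For T(n) = 4T(n/4) + O(n^1): log_4(4) = 1.0000. This is Case 2 of the Master Theorem (c = log_b(a), equal work at all levels), giving O(n log n).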